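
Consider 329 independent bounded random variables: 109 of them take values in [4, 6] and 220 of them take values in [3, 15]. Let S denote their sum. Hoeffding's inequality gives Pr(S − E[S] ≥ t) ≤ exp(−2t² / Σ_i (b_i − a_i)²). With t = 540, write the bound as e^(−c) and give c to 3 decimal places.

18.159

Σ(b_i − a_i)² = 109·2² + 220·12² = 32116.
c = 2t² / 32116 = 2·540² / 32116 = 18.1592.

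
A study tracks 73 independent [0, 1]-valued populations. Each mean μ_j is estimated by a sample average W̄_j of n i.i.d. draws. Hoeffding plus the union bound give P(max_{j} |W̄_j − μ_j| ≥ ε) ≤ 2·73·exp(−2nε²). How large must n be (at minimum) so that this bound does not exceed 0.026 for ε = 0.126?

272

Need 2·73·exp(−2nε²) ≤ 0.026, i.e. exp(−2nε²) ≤ 0.026/146.
So 2nε² ≥ ln(146/0.026) = 8.633265.
Hence n ≥ 8.633265/(2·0.126²) = 271.897.
The smallest integer n is 272.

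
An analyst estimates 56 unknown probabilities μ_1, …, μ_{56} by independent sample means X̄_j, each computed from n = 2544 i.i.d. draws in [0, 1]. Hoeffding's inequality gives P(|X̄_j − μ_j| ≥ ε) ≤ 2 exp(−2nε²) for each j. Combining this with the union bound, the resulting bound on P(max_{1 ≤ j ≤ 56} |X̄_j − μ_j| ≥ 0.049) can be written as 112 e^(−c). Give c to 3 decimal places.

12.216

Union bound over the 56 events: P(max_{1 ≤ j ≤ 56} |X̄_j − μ_j| ≥ 0.049) ≤ 56·2·exp(−2nε²) = 112 exp(−2·2544·0.049²).
So c = 2·2544·0.049² = 12.2163.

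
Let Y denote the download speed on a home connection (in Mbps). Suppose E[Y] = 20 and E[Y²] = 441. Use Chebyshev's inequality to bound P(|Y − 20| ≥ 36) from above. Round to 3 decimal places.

Var(Y) = E[Y²] − (E[Y])² = 441 − 400 = 41.
Chebyshev's inequality: P(|Y − μ| ≥ t) ≤ Var(Y)/t² = 41/1296 = 0.0316.

0.032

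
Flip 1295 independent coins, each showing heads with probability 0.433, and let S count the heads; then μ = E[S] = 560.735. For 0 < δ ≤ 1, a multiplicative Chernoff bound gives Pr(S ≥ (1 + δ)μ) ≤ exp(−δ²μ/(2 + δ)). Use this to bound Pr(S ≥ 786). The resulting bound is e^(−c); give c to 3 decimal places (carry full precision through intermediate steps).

37.680

Write 786 = (1 + δ)μ, so δ = 786/560.735 − 1 = 0.4017317…
Then the exponent is δ²μ/(2 + δ) = (786 − μ)² / (μ·(2 + δ)) = 37.679514.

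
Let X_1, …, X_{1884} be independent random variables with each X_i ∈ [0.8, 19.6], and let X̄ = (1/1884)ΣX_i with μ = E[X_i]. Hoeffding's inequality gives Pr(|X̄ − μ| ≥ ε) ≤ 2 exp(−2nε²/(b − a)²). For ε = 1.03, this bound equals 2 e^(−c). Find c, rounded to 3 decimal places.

c = 2nε²/(b − a)² = 2·1884·1.03² / 18.8² = 11.3102.

11.310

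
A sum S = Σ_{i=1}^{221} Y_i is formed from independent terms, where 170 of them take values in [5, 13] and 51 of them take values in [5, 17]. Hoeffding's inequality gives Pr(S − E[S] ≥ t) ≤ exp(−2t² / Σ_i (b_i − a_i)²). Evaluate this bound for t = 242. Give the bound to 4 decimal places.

Σ(b_i − a_i)² = 170·8² + 51·12² = 18224.
Exponent = 2·242² / 18224 = 6.42713.
Bound = exp(−6.42713) = 0.00162.

0.0016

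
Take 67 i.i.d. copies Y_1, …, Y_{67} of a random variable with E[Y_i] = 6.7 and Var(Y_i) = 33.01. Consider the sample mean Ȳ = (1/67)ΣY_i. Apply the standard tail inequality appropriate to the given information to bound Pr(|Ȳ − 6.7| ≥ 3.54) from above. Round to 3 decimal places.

0.039

With mean and variance of each term known, Chebyshev's inequality bounds the deviation of the sum (or sample mean).
Var(Ȳ) = Var(Y_i)/n = 33.01/67 = 0.49269.
Chebyshev: Pr(|Ȳ − 6.7| ≥ 3.54) ≤ Var(Ȳ)/(3.54)² = 33.01/(67·3.54²) = 0.0393.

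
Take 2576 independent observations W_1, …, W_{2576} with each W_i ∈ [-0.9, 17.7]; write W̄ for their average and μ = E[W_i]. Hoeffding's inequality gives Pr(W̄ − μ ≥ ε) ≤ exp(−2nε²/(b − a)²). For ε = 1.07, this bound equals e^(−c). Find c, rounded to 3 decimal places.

c = 2nε²/(b − a)² = 2·2576·1.07² / 18.6² = 17.0497.

17.050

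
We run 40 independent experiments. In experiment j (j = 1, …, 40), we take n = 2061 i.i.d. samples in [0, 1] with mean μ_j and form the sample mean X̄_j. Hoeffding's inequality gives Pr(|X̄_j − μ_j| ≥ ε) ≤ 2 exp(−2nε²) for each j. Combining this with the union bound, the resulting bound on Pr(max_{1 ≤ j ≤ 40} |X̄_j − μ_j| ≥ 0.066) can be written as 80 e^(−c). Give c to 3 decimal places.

Union bound over the 40 events: Pr(max_{1 ≤ j ≤ 40} |X̄_j − μ_j| ≥ 0.066) ≤ 40·2·exp(−2nε²) = 80 exp(−2·2061·0.066²).
So c = 2·2061·0.066² = 17.9554.

17.955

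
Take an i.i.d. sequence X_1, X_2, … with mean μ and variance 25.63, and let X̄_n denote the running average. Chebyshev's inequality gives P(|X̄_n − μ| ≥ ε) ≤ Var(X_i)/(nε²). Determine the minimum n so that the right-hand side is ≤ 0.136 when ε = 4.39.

Require 25.63/(n·4.39²) ≤ 0.136, i.e. n ≥ 25.63/(0.136·4.39²) = 9.779.
The smallest integer n is 10.

10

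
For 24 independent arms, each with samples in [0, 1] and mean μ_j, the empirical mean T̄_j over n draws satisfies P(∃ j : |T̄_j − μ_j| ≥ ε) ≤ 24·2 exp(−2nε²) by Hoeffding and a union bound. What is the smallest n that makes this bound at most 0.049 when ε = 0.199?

87

Need 2·24·exp(−2nε²) ≤ 0.049, i.e. exp(−2nε²) ≤ 0.049/48.
So 2nε² ≥ ln(48/0.049) = 6.887136.
Hence n ≥ 6.887136/(2·0.199²) = 86.957.
The smallest integer n is 87.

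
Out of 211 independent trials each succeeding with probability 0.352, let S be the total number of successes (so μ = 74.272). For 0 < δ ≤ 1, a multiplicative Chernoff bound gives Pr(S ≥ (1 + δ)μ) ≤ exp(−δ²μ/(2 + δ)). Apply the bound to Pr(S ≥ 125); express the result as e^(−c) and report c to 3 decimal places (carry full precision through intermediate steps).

Write 125 = (1 + δ)μ, so δ = 125/74.272 − 1 = 0.683003…
Then the exponent is δ²μ/(2 + δ) = (125 − μ)² / (μ·(2 + δ)) = 12.913656.

12.914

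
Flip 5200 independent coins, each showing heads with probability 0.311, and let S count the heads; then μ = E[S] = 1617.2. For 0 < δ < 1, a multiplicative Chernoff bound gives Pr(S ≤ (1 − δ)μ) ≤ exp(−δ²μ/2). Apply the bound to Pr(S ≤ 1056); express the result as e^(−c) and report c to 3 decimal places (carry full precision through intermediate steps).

97.374

Write 1056 = (1 − δ)μ, so δ = 1 − 1056/1617.2 = 0.3470195…
Then the exponent is δ²μ/2 = (μ − 1056)²/(2μ) = 97.373683.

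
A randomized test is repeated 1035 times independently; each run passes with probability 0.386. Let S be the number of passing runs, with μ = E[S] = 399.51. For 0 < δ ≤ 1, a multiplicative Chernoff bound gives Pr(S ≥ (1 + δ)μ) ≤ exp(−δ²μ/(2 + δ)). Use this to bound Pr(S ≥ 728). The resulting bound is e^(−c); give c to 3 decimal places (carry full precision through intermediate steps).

95.703

Write 728 = (1 + δ)μ, so δ = 728/399.51 − 1 = 0.8222322…
Then the exponent is δ²μ/(2 + δ) = (728 − μ)² / (μ·(2 + δ)) = 95.702637.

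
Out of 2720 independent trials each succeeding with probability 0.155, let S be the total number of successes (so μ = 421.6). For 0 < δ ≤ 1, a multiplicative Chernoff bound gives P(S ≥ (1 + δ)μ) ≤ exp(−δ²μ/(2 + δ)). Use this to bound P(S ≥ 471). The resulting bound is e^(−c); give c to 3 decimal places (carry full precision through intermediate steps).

Write 471 = (1 + δ)μ, so δ = 471/421.6 − 1 = 0.1171727…
Then the exponent is δ²μ/(2 + δ) = (471 − μ)² / (μ·(2 + δ)) = 2.733991.

2.734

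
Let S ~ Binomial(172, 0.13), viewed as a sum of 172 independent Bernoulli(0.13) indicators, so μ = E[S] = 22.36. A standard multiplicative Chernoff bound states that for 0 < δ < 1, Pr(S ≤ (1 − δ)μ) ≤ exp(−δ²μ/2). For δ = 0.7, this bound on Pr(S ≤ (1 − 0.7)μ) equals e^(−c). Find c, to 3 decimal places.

5.478

c = δ²μ/2 = 0.7²·22.36/2 = 5.4782.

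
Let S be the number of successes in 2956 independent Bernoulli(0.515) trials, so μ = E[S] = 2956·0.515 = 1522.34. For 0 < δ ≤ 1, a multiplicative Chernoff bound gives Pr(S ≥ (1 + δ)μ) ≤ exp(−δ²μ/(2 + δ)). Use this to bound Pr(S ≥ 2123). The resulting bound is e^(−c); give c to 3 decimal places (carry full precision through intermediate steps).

98.974

Write 2123 = (1 + δ)μ, so δ = 2123/1522.34 − 1 = 0.3945636…
Then the exponent is δ²μ/(2 + δ) = (2123 − μ)² / (μ·(2 + δ)) = 98.973603.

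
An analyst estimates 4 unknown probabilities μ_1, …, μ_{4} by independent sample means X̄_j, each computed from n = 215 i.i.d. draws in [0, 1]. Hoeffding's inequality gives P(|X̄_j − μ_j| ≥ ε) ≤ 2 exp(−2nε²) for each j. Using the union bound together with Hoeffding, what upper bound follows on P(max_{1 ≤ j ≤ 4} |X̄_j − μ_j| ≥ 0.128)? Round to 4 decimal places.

Per-experiment Hoeffding bound: 2·exp(−2·215·0.128²) = 2·exp(−7.04512) = 0.0017433.
Union bound over 4 events: 4·0.0017433 = 0.00697.

0.0070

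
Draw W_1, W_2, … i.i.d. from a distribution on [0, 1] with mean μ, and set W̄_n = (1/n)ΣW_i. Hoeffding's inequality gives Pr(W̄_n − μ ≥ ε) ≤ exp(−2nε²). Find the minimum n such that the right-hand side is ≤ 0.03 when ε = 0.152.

76

Require exp(−2nε²) ≤ 0.03, i.e. 2nε² ≥ ln(1/0.03) = 3.506558.
So n ≥ 3.506558 / (2·0.152²) = 75.886.
The smallest integer n is 76.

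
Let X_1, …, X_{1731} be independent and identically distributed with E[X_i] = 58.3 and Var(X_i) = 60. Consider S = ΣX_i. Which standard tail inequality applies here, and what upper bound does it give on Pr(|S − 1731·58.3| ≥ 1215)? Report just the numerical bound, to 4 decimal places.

With mean and variance of each term known, Chebyshev's inequality bounds the deviation of the sum (or sample mean).
Var(S) = n·Var(X_i) = 1731·60 = 103860.
Chebyshev: Pr(|S − 1731·58.3| ≥ 1215) ≤ Var(S)/1215² = 103860/1476225 = 0.0704.

0.0704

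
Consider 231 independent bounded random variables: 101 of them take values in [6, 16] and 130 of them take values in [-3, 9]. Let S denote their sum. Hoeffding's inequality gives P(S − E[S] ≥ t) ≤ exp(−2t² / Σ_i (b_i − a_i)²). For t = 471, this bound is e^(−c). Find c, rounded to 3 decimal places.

15.395

Σ(b_i − a_i)² = 101·10² + 130·12² = 28820.
c = 2t² / 28820 = 2·471² / 28820 = 15.3949.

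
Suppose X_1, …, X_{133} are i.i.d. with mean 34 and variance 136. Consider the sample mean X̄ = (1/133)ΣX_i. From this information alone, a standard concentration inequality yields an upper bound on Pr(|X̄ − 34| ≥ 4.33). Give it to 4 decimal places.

0.0545

With mean and variance of each term known, Chebyshev's inequality bounds the deviation of the sum (or sample mean).
Var(X̄) = Var(X_i)/n = 136/133 = 1.0226.
Chebyshev: Pr(|X̄ − 34| ≥ 4.33) ≤ Var(X̄)/(4.33)² = 136/(133·4.33²) = 0.0545.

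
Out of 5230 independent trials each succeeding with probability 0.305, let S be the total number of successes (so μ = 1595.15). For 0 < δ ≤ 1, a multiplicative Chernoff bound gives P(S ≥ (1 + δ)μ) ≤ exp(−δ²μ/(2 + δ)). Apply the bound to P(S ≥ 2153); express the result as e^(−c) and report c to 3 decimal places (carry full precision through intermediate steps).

83.027

Write 2153 = (1 + δ)μ, so δ = 2153/1595.15 − 1 = 0.3497163…
Then the exponent is δ²μ/(2 + δ) = (2153 − μ)² / (μ·(2 + δ)) = 83.026726.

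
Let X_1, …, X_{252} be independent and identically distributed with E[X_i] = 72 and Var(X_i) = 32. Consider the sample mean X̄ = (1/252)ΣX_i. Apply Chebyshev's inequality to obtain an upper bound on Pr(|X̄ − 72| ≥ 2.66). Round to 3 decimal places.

Var(X̄) = Var(X_i)/n = 32/252 = 0.12698.
Chebyshev: Pr(|X̄ − 72| ≥ 2.66) ≤ Var(X̄)/(2.66)² = 32/(252·2.66²) = 0.0179.

0.018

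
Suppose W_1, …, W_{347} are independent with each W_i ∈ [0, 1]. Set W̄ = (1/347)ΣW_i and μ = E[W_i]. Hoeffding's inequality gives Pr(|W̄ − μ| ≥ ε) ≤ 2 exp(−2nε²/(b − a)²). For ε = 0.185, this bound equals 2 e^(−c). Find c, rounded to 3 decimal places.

c = 2nε²/(b − a)² = 2·347·0.185² / 1² = 23.7522.

23.752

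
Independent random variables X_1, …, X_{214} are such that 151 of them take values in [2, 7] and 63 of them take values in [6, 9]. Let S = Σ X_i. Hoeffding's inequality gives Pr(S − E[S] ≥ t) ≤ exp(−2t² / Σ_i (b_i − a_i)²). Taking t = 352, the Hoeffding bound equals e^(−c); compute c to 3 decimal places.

Σ(b_i − a_i)² = 151·5² + 63·3² = 4342.
c = 2t² / 4342 = 2·352² / 4342 = 57.0723.

57.072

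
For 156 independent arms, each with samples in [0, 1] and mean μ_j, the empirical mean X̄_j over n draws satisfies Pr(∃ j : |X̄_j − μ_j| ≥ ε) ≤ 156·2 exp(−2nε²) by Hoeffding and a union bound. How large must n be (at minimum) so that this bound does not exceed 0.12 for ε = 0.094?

Need 2·156·exp(−2nε²) ≤ 0.12, i.e. exp(−2nε²) ≤ 0.12/312.
So 2nε² ≥ ln(312/0.12) = 7.863267.
Hence n ≥ 7.863267/(2·0.094²) = 444.956.
The smallest integer n is 445.

445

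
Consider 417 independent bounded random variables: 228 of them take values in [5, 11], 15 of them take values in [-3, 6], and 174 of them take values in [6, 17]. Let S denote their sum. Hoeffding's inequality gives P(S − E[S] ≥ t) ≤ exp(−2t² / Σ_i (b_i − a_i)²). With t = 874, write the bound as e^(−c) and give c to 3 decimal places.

50.128

Σ(b_i − a_i)² = 228·6² + 15·9² + 174·11² = 30477.
c = 2t² / 30477 = 2·874² / 30477 = 50.1280.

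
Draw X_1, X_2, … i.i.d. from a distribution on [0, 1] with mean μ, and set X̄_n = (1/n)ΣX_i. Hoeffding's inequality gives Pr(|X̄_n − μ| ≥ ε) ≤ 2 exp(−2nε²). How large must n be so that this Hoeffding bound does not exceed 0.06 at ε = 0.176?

57

Require 2·exp(−2nε²) ≤ 0.06, i.e. 2nε² ≥ ln(2/0.06) = 3.506558.
So n ≥ 3.506558 / (2·0.176²) = 56.601.
The smallest integer n is 57.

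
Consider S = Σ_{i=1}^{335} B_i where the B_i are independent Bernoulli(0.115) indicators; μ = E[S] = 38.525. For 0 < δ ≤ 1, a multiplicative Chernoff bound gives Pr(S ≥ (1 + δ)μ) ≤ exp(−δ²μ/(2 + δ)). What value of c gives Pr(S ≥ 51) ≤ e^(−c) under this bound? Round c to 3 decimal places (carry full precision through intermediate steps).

1.738

Write 51 = (1 + δ)μ, so δ = 51/38.525 − 1 = 0.3238157…
Then the exponent is δ²μ/(2 + δ) = (51 − μ)² / (μ·(2 + δ)) = 1.738348.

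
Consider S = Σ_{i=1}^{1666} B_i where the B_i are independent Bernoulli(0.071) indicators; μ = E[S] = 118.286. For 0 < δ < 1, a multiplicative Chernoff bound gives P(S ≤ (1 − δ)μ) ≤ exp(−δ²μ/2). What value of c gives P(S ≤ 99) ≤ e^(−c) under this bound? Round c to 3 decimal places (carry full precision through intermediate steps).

1.572

Write 99 = (1 − δ)μ, so δ = 1 − 99/118.286 = 0.1630455…
Then the exponent is δ²μ/2 = (μ − 99)²/(2μ) = 1.572248.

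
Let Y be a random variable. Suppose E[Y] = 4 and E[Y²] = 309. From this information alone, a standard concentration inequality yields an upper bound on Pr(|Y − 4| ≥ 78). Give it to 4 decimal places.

The first two moments determine the variance, so Chebyshev's inequality is the sharpest standard bound available.
Var(Y) = E[Y²] − (E[Y])² = 309 − 16 = 293.
Chebyshev's inequality: Pr(|Y − μ| ≥ t) ≤ Var(Y)/t² = 293/6084 = 0.0482.

0.0482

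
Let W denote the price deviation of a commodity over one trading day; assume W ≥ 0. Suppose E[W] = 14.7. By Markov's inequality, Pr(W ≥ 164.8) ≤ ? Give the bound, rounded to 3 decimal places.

0.089

Markov's inequality: for a non-negative random variable, Pr(W ≥ a) ≤ E[W]/a.
Here E[W] = 14.7 and a = 164.8, so the bound is 14.7/164.8 = 0.0892.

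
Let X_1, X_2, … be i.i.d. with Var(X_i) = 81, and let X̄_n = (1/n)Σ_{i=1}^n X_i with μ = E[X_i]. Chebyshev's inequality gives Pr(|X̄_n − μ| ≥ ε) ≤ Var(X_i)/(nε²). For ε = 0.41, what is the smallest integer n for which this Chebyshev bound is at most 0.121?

3983

Require 81/(n·0.41²) ≤ 0.121, i.e. n ≥ 81/(0.121·0.41²) = 3982.281.
The smallest integer n is 3983.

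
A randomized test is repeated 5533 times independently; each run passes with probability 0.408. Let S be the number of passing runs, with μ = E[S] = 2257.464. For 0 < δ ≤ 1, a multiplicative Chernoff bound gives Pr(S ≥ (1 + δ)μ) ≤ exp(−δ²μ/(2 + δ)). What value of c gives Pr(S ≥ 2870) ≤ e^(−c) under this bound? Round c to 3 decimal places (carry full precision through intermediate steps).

Write 2870 = (1 + δ)μ, so δ = 2870/2257.464 − 1 = 0.2713381…
Then the exponent is δ²μ/(2 + δ) = (2870 − μ)² / (μ·(2 + δ)) = 73.174644.

73.175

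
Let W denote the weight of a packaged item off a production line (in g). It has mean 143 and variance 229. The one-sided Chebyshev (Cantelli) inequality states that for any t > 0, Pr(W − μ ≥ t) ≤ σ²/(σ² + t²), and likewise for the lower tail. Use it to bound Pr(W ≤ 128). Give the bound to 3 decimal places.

Here σ² = 229 and t = 15, so σ² + t² = 454.
Cantelli's bound: 229/454 = 0.5044.

0.504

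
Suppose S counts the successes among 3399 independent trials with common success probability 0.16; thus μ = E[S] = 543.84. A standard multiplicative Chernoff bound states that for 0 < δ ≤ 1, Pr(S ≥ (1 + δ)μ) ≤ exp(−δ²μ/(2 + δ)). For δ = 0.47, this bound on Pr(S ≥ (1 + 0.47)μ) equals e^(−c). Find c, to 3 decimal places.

c = δ²μ/(2 + δ) = 0.47²·543.84/(2 + 0.47) = 48.6374.

48.637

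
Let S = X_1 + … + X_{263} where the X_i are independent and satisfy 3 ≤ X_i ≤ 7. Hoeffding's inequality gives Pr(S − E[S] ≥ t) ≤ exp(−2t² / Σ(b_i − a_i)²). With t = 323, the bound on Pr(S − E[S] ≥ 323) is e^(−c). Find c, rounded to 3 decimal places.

Σ(b_i − a_i)² = 263·(4)² = 4208.
c = 2t²/4208 = 2·323²/4208 = 49.5860.

49.586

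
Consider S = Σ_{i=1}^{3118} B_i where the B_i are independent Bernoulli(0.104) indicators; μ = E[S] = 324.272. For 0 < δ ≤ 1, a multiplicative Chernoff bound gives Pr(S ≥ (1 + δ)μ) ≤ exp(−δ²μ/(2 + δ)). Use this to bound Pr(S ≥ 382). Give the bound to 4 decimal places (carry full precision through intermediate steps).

Write 382 = (1 + δ)μ, so δ = 382/324.272 − 1 = 0.1780234…
Then the exponent is δ²μ/(2 + δ) = (382 − μ)² / (μ·(2 + δ)) = 4.718468.
Bound = exp(−4.718468) = 0.00893.

0.0089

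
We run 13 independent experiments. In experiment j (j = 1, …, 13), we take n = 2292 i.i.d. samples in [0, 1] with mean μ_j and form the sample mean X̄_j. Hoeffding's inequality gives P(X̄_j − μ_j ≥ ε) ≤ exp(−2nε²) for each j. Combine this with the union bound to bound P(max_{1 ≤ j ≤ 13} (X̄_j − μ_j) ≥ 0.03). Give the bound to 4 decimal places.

Per-experiment Hoeffding bound: exp(−2·2292·0.03²) = exp(−4.12560) = 0.016154.
Union bound over 13 events: 13·0.016154 = 0.21000.

0.2100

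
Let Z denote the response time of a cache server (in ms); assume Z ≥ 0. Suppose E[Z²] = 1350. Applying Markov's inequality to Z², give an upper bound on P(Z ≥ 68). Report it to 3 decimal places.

Since Z ≥ 0, the event {Z ≥ 68} is the same as {Z² ≥ 4624}.
Markov's inequality applied to Z² gives P(Z² ≥ 4624) ≤ E[Z²]/4624 = 1350/4624 = 0.2920.

0.292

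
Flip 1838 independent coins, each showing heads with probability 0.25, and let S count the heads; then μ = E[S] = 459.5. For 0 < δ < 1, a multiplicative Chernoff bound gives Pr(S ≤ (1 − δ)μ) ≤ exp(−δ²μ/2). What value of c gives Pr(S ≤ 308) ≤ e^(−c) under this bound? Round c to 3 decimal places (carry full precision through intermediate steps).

24.975

Write 308 = (1 − δ)μ, so δ = 1 − 308/459.5 = 0.3297062…
Then the exponent is δ²μ/2 = (μ − 308)²/(2μ) = 24.975245.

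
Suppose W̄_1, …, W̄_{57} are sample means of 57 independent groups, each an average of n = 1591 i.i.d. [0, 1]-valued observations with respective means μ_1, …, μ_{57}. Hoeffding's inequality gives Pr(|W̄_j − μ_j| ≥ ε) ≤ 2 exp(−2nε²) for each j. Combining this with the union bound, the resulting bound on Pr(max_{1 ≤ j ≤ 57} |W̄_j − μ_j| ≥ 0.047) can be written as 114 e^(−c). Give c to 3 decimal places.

7.029

Union bound over the 57 events: Pr(max_{1 ≤ j ≤ 57} |W̄_j − μ_j| ≥ 0.047) ≤ 57·2·exp(−2nε²) = 114 exp(−2·1591·0.047²).
So c = 2·1591·0.047² = 7.0290.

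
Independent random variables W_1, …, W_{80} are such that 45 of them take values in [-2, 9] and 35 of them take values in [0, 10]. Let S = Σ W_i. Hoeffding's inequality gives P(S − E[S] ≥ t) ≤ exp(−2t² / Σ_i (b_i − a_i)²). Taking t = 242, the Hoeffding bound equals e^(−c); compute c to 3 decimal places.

13.094

Σ(b_i − a_i)² = 45·11² + 35·10² = 8945.
c = 2t² / 8945 = 2·242² / 8945 = 13.0942.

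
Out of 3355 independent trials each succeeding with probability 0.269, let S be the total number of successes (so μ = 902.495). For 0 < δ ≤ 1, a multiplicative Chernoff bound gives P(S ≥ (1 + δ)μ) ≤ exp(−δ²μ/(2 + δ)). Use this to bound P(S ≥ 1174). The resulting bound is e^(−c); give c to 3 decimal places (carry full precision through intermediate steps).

Write 1174 = (1 + δ)μ, so δ = 1174/902.495 − 1 = 0.3008382…
Then the exponent is δ²μ/(2 + δ) = (1174 − μ)² / (μ·(2 + δ)) = 35.499707.

35.500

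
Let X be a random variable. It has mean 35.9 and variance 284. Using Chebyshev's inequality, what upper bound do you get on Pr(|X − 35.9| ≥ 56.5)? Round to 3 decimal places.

Chebyshev: Pr(|X − μ| ≥ t) ≤ Var(X)/t².
Bound = 284 / 3192.25 = 0.0890.

0.089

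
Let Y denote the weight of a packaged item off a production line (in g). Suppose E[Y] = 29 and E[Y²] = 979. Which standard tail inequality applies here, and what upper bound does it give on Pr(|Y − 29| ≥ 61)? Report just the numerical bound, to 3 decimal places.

The first two moments determine the variance, so Chebyshev's inequality is the sharpest standard bound available.
Var(Y) = E[Y²] − (E[Y])² = 979 − 841 = 138.
Chebyshev's inequality: Pr(|Y − μ| ≥ t) ≤ Var(Y)/t² = 138/3721 = 0.0371.

0.037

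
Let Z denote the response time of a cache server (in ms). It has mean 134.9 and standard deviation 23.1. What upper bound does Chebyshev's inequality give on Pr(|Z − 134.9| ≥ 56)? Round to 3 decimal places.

Chebyshev: Pr(|Z − μ| ≥ t) ≤ Var(Z)/t².
Var(Z) = σ² = 23.1² = 533.61.
Bound = 533.61 / 3136 = 0.1702.

0.170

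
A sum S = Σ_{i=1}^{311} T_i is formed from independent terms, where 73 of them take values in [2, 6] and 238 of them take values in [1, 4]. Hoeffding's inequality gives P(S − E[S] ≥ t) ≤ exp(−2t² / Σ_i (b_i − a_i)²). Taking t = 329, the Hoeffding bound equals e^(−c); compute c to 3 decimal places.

65.402

Σ(b_i − a_i)² = 73·4² + 238·3² = 3310.
c = 2t² / 3310 = 2·329² / 3310 = 65.4024.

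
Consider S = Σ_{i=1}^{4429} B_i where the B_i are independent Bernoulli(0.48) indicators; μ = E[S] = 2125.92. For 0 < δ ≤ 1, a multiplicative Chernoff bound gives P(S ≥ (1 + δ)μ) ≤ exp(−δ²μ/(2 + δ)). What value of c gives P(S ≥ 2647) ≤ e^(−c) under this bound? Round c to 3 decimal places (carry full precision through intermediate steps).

56.889

Write 2647 = (1 + δ)μ, so δ = 2647/2125.92 − 1 = 0.245108…
Then the exponent is δ²μ/(2 + δ) = (2647 − μ)² / (μ·(2 + δ)) = 56.888522.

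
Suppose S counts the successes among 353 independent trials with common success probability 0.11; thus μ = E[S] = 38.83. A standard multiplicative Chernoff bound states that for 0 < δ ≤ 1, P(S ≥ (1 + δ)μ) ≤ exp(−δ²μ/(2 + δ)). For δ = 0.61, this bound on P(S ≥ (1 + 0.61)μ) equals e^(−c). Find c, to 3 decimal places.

c = δ²μ/(2 + δ) = 0.61²·38.83/(2 + 0.61) = 5.5359.

5.536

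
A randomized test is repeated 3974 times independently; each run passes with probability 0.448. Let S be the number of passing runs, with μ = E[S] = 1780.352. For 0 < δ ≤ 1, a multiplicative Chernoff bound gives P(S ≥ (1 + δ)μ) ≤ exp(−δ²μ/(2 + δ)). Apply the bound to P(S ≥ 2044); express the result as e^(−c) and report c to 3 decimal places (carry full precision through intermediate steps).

Write 2044 = (1 + δ)μ, so δ = 2044/1780.352 − 1 = 0.1480876…
Then the exponent is δ²μ/(2 + δ) = (2044 − μ)² / (μ·(2 + δ)) = 18.175698.

18.176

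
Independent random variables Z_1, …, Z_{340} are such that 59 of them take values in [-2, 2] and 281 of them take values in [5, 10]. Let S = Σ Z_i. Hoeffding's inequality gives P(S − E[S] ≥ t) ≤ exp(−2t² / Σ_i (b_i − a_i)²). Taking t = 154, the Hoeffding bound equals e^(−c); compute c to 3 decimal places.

5.952

Σ(b_i − a_i)² = 59·4² + 281·5² = 7969.
c = 2t² / 7969 = 2·154² / 7969 = 5.9521.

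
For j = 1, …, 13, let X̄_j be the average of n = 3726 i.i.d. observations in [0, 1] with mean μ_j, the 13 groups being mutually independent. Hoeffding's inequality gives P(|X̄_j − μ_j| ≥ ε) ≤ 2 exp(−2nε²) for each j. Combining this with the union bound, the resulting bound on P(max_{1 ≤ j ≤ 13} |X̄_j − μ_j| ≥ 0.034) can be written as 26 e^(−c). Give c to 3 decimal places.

Union bound over the 13 events: P(max_{1 ≤ j ≤ 13} |X̄_j − μ_j| ≥ 0.034) ≤ 13·2·exp(−2nε²) = 26 exp(−2·3726·0.034²).
So c = 2·3726·0.034² = 8.6145.

8.615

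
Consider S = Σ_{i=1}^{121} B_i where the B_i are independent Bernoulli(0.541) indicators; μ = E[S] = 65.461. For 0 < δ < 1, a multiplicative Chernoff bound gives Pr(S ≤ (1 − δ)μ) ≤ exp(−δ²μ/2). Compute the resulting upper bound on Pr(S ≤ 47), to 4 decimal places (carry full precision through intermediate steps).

Write 47 = (1 − δ)μ, so δ = 1 − 47/65.461 = 0.2820152…
Then the exponent is δ²μ/2 = (μ − 47)²/(2μ) = 2.603142.
Bound = exp(−2.603142) = 0.07404.

0.0740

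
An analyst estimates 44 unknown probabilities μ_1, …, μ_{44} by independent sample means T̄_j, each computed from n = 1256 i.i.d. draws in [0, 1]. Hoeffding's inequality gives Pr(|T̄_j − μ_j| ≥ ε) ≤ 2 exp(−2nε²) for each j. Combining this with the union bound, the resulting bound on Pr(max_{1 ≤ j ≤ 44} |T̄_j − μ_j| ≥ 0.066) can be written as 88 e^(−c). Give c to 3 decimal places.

10.942

Union bound over the 44 events: Pr(max_{1 ≤ j ≤ 44} |T̄_j − μ_j| ≥ 0.066) ≤ 44·2·exp(−2nε²) = 88 exp(−2·1256·0.066²).
So c = 2·1256·0.066² = 10.9423.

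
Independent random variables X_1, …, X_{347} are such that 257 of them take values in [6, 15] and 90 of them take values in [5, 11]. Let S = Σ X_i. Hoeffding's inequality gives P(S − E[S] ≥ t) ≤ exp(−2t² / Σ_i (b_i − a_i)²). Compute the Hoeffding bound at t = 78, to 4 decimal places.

Σ(b_i − a_i)² = 257·9² + 90·6² = 24057.
Exponent = 2·78² / 24057 = 0.50580.
Bound = exp(−0.50580) = 0.60302.

0.6030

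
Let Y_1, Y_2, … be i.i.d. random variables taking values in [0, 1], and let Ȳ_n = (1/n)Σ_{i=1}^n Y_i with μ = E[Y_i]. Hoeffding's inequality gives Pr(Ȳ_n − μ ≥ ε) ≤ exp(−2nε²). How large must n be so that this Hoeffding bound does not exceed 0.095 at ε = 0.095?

Require exp(−2nε²) ≤ 0.095, i.e. 2nε² ≥ ln(1/0.095) = 2.353878.
So n ≥ 2.353878 / (2·0.095²) = 130.409.
The smallest integer n is 131.

131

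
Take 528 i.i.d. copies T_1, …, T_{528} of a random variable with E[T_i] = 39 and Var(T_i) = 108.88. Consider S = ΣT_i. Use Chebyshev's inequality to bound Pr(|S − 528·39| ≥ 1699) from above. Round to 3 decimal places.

0.020

Var(S) = n·Var(T_i) = 528·108.88 = 57488.64.
Chebyshev: Pr(|S − 528·39| ≥ 1699) ≤ Var(S)/1699² = 57488.64/2886601 = 0.0199.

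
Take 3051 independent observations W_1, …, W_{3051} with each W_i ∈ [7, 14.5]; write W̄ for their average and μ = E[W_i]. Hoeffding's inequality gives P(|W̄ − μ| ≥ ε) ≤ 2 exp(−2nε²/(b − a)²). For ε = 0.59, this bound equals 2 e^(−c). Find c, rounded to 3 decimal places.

37.762

c = 2nε²/(b − a)² = 2·3051·0.59² / 7.5² = 37.7619.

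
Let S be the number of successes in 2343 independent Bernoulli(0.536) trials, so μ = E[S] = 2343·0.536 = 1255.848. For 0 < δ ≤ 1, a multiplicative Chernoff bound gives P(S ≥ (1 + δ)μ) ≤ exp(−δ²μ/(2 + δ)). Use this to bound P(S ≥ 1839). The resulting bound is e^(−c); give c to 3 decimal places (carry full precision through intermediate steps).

109.881

Write 1839 = (1 + δ)μ, so δ = 1839/1255.848 − 1 = 0.4643492…
Then the exponent is δ²μ/(2 + δ) = (1839 − μ)² / (μ·(2 + δ)) = 109.881408.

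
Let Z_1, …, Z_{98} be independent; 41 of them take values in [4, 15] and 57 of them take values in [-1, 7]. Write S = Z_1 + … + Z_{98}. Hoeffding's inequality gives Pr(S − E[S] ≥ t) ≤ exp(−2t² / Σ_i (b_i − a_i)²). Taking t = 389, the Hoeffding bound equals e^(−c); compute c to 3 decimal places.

35.154

Σ(b_i − a_i)² = 41·11² + 57·8² = 8609.
c = 2t² / 8609 = 2·389² / 8609 = 35.1541.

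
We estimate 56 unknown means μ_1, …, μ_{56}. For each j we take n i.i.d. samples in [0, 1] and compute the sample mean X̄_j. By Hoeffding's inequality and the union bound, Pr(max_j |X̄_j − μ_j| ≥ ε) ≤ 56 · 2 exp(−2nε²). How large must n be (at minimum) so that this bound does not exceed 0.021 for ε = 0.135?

236

Need 2·56·exp(−2nε²) ≤ 0.021, i.e. exp(−2nε²) ≤ 0.021/112.
So 2nε² ≥ ln(112/0.021) = 8.581732.
Hence n ≥ 8.581732/(2·0.135²) = 235.438.
The smallest integer n is 236.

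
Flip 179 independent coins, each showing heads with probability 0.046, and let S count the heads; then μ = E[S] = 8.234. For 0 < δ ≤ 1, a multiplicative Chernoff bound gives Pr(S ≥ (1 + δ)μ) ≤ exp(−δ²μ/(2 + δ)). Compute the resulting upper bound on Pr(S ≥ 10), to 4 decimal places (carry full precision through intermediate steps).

Write 10 = (1 + δ)μ, so δ = 10/8.234 − 1 = 0.2144766…
Then the exponent is δ²μ/(2 + δ) = (10 − μ)² / (μ·(2 + δ)) = 0.171041.
Bound = exp(−0.171041) = 0.84279.

0.8428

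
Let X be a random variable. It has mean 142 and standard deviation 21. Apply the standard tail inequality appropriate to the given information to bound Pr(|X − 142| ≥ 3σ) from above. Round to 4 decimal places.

0.1111

Mean and variance are known, so Chebyshev's inequality applies.
Chebyshev: Pr(|X − μ| ≥ t) ≤ Var(X)/t².
Var(X) = σ² = 21² = 441.
t = 3·21 = 63.
Bound = 441 / 3969 = 0.1111.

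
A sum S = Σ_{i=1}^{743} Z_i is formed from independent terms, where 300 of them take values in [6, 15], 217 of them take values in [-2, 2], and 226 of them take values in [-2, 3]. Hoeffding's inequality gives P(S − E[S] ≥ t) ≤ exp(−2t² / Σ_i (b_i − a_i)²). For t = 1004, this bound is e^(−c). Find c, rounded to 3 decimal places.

60.321

Σ(b_i − a_i)² = 300·9² + 217·4² + 226·5² = 33422.
c = 2t² / 33422 = 2·1004² / 33422 = 60.3205.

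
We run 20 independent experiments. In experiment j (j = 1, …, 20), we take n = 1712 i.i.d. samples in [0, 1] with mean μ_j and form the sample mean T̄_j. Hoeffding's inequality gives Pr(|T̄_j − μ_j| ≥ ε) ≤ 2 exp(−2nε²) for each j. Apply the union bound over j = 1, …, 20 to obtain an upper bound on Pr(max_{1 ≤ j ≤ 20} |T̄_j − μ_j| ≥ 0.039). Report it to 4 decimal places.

Per-experiment Hoeffding bound: 2·exp(−2·1712·0.039²) = 2·exp(−5.20790) = 0.010946.
Union bound over 20 events: 20·0.010946 = 0.21893.

0.2189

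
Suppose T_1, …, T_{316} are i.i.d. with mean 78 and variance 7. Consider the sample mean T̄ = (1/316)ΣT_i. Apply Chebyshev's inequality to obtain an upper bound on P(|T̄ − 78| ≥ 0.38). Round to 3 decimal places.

Var(T̄) = Var(T_i)/n = 7/316 = 0.022152.
Chebyshev: P(|T̄ − 78| ≥ 0.38) ≤ Var(T̄)/(0.38)² = 7/(316·0.38²) = 0.1534.

0.153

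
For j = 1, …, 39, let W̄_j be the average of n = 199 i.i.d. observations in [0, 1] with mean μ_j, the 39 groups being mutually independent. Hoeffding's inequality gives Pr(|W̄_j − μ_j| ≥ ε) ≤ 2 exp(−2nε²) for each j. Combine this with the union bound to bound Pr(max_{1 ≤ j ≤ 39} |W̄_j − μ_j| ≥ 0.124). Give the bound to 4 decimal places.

0.1715

Per-experiment Hoeffding bound: 2·exp(−2·199·0.124²) = 2·exp(−6.11965) = 0.0043985.
Union bound over 39 events: 39·0.0043985 = 0.17154.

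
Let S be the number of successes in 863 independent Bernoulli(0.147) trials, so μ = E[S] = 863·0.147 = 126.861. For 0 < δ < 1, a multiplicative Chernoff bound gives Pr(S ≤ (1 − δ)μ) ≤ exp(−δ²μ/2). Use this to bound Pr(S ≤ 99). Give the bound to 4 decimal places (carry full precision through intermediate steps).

0.0469

Write 99 = (1 − δ)μ, so δ = 1 − 99/126.861 = 0.2196183…
Then the exponent is δ²μ/2 = (μ − 99)²/(2μ) = 3.059393.
Bound = exp(−3.059393) = 0.04692.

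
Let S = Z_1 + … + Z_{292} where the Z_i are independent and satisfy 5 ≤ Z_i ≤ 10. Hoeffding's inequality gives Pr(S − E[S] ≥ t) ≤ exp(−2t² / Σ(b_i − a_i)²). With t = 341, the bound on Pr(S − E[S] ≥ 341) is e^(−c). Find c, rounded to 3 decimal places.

31.858

Σ(b_i − a_i)² = 292·(5)² = 7300.
c = 2t²/7300 = 2·341²/7300 = 31.8578.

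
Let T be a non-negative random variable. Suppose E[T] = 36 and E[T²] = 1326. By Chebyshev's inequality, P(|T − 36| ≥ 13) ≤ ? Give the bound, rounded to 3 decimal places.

Var(T) = E[T²] − (E[T])² = 1326 − 1296 = 30.
Chebyshev's inequality: P(|T − μ| ≥ t) ≤ Var(T)/t² = 30/169 = 0.1775.

0.178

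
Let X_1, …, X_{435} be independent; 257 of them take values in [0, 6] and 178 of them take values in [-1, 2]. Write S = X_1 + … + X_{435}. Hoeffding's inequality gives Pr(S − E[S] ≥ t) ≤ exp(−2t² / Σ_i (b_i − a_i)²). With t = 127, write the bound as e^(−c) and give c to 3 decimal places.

Σ(b_i − a_i)² = 257·6² + 178·3² = 10854.
c = 2t² / 10854 = 2·127² / 10854 = 2.9720.

2.972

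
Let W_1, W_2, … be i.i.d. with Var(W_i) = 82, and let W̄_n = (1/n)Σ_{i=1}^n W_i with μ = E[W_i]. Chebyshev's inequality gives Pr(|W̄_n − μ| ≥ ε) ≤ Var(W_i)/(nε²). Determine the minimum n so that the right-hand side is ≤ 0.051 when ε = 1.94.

428

Require 82/(n·1.94²) ≤ 0.051, i.e. n ≥ 82/(0.051·1.94²) = 427.209.
The smallest integer n is 428.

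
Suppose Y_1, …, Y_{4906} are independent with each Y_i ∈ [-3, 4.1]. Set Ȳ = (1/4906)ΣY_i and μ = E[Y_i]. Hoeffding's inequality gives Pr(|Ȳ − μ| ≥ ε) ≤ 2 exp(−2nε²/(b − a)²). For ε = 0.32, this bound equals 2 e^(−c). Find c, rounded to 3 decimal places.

c = 2nε²/(b − a)² = 2·4906·0.32² / 7.1² = 19.9315.

19.932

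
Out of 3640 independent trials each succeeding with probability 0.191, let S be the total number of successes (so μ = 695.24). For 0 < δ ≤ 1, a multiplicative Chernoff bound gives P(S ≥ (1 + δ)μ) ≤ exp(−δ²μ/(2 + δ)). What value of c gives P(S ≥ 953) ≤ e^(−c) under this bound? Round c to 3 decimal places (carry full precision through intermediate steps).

40.310

Write 953 = (1 + δ)μ, so δ = 953/695.24 − 1 = 0.3707497…
Then the exponent is δ²μ/(2 + δ) = (953 − μ)² / (μ·(2 + δ)) = 40.309796.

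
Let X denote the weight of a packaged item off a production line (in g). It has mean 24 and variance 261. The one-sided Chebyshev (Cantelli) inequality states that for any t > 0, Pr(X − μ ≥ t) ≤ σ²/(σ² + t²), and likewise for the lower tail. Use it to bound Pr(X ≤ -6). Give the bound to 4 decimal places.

Here σ² = 261 and t = 30, so σ² + t² = 1161.
Cantelli's bound: 261/1161 = 0.2248.

0.2248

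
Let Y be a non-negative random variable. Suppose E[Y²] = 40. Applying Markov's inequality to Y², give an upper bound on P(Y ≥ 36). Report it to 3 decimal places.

Since Y ≥ 0, the event {Y ≥ 36} is the same as {Y² ≥ 1296}.
Markov's inequality applied to Y² gives P(Y² ≥ 1296) ≤ E[Y²]/1296 = 40/1296 = 0.0309.

0.031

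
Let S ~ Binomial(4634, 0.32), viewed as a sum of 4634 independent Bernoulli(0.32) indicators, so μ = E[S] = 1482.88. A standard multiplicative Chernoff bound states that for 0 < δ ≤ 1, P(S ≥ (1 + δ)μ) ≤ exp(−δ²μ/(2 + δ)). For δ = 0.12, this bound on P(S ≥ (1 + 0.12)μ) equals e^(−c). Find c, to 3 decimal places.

10.072

c = δ²μ/(2 + δ) = 0.12²·1482.88/(2 + 0.12) = 10.0724.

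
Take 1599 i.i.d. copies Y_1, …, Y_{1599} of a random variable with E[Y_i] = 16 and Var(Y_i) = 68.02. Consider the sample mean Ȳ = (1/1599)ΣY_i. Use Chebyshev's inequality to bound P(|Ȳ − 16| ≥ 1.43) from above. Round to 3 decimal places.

0.021

Var(Ȳ) = Var(Y_i)/n = 68.02/1599 = 0.042539.
Chebyshev: P(|Ȳ − 16| ≥ 1.43) ≤ Var(Ȳ)/(1.43)² = 68.02/(1599·1.43²) = 0.0208.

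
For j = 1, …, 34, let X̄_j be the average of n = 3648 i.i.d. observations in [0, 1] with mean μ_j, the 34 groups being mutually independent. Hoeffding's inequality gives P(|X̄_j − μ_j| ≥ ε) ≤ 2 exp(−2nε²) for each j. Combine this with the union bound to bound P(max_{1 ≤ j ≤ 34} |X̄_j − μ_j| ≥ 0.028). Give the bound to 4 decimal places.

0.2230

Per-experiment Hoeffding bound: 2·exp(−2·3648·0.028²) = 2·exp(−5.72006) = 0.006559.
Union bound over 34 events: 34·0.006559 = 0.22301.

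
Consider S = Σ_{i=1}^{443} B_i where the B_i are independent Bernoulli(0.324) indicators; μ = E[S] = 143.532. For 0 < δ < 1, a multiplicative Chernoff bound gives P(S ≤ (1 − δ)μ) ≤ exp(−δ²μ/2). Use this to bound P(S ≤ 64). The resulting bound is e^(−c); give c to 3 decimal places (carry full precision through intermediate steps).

22.035

Write 64 = (1 − δ)μ, so δ = 1 − 64/143.532 = 0.5541064…
Then the exponent is δ²μ/2 = (μ − 64)²/(2μ) = 22.034595.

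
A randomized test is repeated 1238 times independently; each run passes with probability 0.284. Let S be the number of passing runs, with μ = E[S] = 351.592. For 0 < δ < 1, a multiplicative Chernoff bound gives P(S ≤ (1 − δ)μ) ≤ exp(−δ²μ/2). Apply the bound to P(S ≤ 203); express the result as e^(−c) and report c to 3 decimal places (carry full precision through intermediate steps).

31.399

Write 203 = (1 − δ)μ, so δ = 1 − 203/351.592 = 0.4226262…
Then the exponent is δ²μ/2 = (μ − 203)²/(2μ) = 31.399438.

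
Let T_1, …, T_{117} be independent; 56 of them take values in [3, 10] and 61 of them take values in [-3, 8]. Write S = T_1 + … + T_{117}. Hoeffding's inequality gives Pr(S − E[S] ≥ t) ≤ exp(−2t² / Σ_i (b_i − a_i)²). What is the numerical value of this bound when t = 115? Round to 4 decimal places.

Σ(b_i − a_i)² = 56·7² + 61·11² = 10125.
Exponent = 2·115² / 10125 = 2.61235.
Bound = exp(−2.61235) = 0.07336.

0.0734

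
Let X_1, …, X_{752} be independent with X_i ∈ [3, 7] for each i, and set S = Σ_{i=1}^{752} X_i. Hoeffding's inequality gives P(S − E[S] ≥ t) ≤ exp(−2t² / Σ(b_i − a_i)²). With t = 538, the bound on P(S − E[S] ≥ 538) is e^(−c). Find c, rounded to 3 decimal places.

48.112

Σ(b_i − a_i)² = 752·(4)² = 12032.
c = 2t²/12032 = 2·538²/12032 = 48.1124.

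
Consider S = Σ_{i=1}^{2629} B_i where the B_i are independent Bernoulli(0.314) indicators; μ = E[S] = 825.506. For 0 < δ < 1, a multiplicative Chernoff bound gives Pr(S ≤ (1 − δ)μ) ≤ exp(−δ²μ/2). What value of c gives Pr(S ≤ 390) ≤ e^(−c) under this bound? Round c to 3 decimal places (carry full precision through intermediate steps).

Write 390 = (1 − δ)μ, so δ = 1 − 390/825.506 = 0.5275625…
Then the exponent is δ²μ/2 = (μ − 390)²/(2μ) = 114.878315.

114.878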